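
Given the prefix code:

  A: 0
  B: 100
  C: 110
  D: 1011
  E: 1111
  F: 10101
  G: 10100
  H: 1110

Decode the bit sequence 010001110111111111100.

Read left to right; each codeword is recognised as soon as it completes (prefix code):
  0→A | 100→B | 0→A | 1110→H | 1111→E | 1111→E | 110→C | 0→A
Decoded message: ABAHEECA

ABAHEECA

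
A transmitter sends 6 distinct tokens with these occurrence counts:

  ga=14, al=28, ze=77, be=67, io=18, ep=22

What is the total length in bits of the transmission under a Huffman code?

534

Merge the two smallest weights repeatedly:
merge ga(14) and io(18): 32
merge ep(22) and al(28): 50
merge 32 and 50: 82
merge be(67) and ze(77): 144
merge 82 and 144: 226
The encoded length is the sum of every internal node's weight: 32 + 50 + 82 + 144 + 226 = 534 bits.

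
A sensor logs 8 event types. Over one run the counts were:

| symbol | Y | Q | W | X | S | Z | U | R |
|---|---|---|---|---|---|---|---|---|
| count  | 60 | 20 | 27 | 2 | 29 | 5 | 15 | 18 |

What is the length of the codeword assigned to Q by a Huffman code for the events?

3

Build the tree from the bottom:
merge X(2) and Z(5): 7
merge 7 and U(15): 22
merge R(18) and Q(20): 38
merge 22 and W(27): 49
merge S(29) and 38: 67
merge 49 and Y(60): 109
merge 67 and 109: 176
The subtree containing Q is merged 3 times, so code length = 3.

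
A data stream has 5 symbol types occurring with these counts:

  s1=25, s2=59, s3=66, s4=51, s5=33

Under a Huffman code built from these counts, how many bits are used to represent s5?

3

Huffman merges, smallest pair first:
combine s1(25), s5(33) → 58
combine s4(51), 58 → 109
combine s2(59), s3(66) → 125
combine 109, 125 → 234
s5's leaf is at depth 3, giving a 3-bit codeword.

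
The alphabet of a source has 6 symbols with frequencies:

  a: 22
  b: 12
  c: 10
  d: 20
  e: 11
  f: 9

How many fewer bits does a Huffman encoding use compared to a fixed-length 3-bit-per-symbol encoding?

42

Fixed-length: 3 bits × 84 symbols = 252 bits.
Huffman merges:
merge f(9) and c(10): 19
merge e(11) and b(12): 23
merge 19 and d(20): 39
merge a(22) and 23: 45
merge 39 and 45: 84
Huffman total = 19 + 23 + 39 + 45 + 84 = 210 bits.
Saving = 252 − 210 = 42 bits.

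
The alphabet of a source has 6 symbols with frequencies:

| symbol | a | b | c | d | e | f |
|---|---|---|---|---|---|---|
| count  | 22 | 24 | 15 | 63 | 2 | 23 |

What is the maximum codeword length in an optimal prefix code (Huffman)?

Merge the two lowest-weight nodes at each step:
combine e(2), c(15) → 17
combine 17, a(22) → 39
combine f(23), b(24) → 47
combine 39, 47 → 86
combine d(63), 86 → 149
The rarest symbols sit at the bottom; the longest codeword is 4 bits.

4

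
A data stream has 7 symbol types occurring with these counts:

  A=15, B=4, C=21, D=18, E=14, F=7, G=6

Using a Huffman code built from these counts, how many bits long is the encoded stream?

226

Greedily combine the two least-frequent nodes:
B(4) + G(6) → 10
F(7) + 10 → 17
E(14) + A(15) → 29
17 + D(18) → 35
C(21) + 29 → 50
35 + 50 → 85
Each symbol's bit-cost is frequency × depth; summing gives 226 bits (equivalently 10 + 17 + 29 + 35 + 50 + 85).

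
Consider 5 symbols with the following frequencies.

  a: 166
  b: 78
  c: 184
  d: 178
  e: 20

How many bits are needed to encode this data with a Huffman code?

1350

Build the Huffman tree bottom-up:
e(20) + b(78) → 98
98 + a(166) → 264
d(178) + c(184) → 362
264 + 362 → 626
The encoded length is the sum of every internal node's weight: 98 + 264 + 362 + 626 = 1350 bits.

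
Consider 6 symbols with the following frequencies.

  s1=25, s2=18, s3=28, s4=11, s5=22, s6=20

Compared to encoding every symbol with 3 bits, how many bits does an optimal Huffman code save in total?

Fixed-length: 3 bits × 124 symbols = 372 bits.
Huffman merges:
s4(11) + s2(18) → 29
s6(20) + s5(22) → 42
s1(25) + s3(28) → 53
29 + 42 → 71
53 + 71 → 124
Huffman total = 29 + 42 + 53 + 71 + 124 = 319 bits.
Saving = 372 − 319 = 53 bits.

53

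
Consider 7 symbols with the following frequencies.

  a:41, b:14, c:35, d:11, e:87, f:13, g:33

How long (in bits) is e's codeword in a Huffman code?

Build the tree from the bottom:
merge d(11) and f(13): 24
merge b(14) and 24: 38
merge g(33) and c(35): 68
merge 38 and a(41): 79
merge 68 and 79: 147
merge e(87) and 147: 234
e is merged only at the final step, so code length = 1.

1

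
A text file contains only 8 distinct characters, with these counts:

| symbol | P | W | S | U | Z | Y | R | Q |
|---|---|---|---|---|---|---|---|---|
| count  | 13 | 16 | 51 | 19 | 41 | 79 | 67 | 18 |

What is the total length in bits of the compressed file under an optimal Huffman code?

832

Greedily combine the two least-frequent nodes:
combine P(13), W(16) → 29
combine Q(18), U(19) → 37
combine 29, 37 → 66
combine Z(41), S(51) → 92
combine 66, R(67) → 133
combine Y(79), 92 → 171
combine 133, 171 → 304
Each symbol's bit-cost is frequency × depth; summing gives 832 bits (equivalently 29 + 37 + 66 + 92 + 133 + 171 + 304).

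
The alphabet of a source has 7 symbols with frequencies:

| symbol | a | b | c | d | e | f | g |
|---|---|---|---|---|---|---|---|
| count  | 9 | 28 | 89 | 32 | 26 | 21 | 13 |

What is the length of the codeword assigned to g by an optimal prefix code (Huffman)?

5

Build the tree from the bottom:
a(9) + g(13) → 22
f(21) + 22 → 43
e(26) + b(28) → 54
d(32) + 43 → 75
54 + 75 → 129
c(89) + 129 → 218
g sits 5 levels below the root, so its codeword is 5 bits.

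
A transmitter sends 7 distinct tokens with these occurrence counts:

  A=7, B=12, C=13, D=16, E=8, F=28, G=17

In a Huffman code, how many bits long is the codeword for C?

Repeatedly merge the two smallest:
merge A(7) and E(8): 15
merge B(12) and C(13): 25
merge 15 and D(16): 31
merge G(17) and 25: 42
merge F(28) and 31: 59
merge 42 and 59: 101
C's leaf is at depth 3, giving a 3-bit codeword.

3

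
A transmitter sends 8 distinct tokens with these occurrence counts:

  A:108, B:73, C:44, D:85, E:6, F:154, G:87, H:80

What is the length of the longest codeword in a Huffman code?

Merge the two lowest-weight nodes at each step:
combine E(6), C(44) → 50
combine 50, B(73) → 123
combine H(80), D(85) → 165
combine G(87), A(108) → 195
combine 123, F(154) → 277
combine 165, 195 → 360
combine 277, 360 → 637
The rarest symbols sit at the bottom; the longest codeword is 4 bits.

4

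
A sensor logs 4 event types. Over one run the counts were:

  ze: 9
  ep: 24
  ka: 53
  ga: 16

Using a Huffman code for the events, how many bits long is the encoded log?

Greedily combine the two least-frequent nodes:
ze(9) + ga(16) → 25
ep(24) + 25 → 49
49 + ka(53) → 102
The encoded length is the sum of every internal node's weight: 25 + 49 + 102 = 176 bits.

176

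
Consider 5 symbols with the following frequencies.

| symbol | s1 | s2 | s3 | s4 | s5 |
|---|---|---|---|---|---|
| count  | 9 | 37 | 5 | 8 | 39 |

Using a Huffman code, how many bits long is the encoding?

Build the Huffman tree bottom-up:
s3(5) + s4(8) → 13
s1(9) + 13 → 22
22 + s2(37) → 59
s5(39) + 59 → 98
The encoded length is the sum of every internal node's weight: 13 + 22 + 59 + 98 = 192 bits.

192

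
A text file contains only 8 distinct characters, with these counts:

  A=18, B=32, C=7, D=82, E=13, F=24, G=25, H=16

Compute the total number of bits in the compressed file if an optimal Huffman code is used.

585

Build the Huffman tree bottom-up:
combine C(7), E(13) → 20
combine H(16), A(18) → 34
combine 20, F(24) → 44
combine G(25), B(32) → 57
combine 34, 44 → 78
combine 57, 78 → 135
combine D(82), 135 → 217
Each symbol's bit-cost is frequency × depth; summing gives 585 bits (equivalently 20 + 34 + 44 + 57 + 78 + 135 + 217).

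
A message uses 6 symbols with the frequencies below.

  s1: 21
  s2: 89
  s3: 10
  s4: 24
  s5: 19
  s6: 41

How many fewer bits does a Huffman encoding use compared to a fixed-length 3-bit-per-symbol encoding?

149

Fixed-length: 3 bits × 204 symbols = 612 bits.
Huffman merges:
combine s3(10), s5(19) → 29
combine s1(21), s4(24) → 45
combine 29, s6(41) → 70
combine 45, 70 → 115
combine s2(89), 115 → 204
Huffman total = 29 + 45 + 70 + 115 + 204 = 463 bits.
Saving = 612 − 463 = 149 bits.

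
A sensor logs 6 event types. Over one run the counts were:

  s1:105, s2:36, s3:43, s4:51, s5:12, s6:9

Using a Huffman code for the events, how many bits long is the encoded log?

Build the Huffman tree bottom-up:
combine s6(9), s5(12) → 21
combine 21, s2(36) → 57
combine s3(43), s4(51) → 94
combine 57, 94 → 151
combine s1(105), 151 → 256
Each symbol's bit-cost is frequency × depth; summing gives 579 bits (equivalently 21 + 57 + 94 + 151 + 256).

579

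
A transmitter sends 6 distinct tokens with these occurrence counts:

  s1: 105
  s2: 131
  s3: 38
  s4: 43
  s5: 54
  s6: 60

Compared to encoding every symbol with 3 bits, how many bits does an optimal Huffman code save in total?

Fixed-length: 3 bits × 431 symbols = 1293 bits.
Huffman merges:
combine s3(38), s4(43) → 81
combine s5(54), s6(60) → 114
combine 81, s1(105) → 186
combine 114, s2(131) → 245
combine 186, 245 → 431
Huffman total = 81 + 114 + 186 + 245 + 431 = 1057 bits.
Saving = 1293 − 1057 = 236 bits.

236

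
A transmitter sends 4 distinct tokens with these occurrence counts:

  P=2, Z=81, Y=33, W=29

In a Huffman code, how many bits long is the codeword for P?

3

Huffman merges, smallest pair first:
P(2) + W(29) → 31
31 + Y(33) → 64
64 + Z(81) → 145
P's leaf is at depth 3, giving a 3-bit codeword.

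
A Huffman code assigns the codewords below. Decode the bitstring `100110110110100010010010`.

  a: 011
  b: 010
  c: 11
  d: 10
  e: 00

Read left to right; each codeword is recognised as soon as it completes (prefix code):
  10→d | 011→a | 011→a | 011→a | 010→b | 00→e | 10→d | 010→b | 010→b
Decoded message: daaabedbb

daaabedbb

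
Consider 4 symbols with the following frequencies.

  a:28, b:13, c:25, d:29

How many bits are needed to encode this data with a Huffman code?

190

Greedily combine the two least-frequent nodes:
merge b(13) and c(25): 38
merge a(28) and d(29): 57
merge 38 and 57: 95
Each symbol's bit-cost is frequency × depth; summing gives 190 bits (equivalently 38 + 57 + 95).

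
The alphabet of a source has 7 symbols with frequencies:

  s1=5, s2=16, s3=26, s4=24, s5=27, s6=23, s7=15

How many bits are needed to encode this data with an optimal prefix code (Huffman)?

375

Build the Huffman tree bottom-up:
s1(5) + s7(15) → 20
s2(16) + 20 → 36
s6(23) + s4(24) → 47
s3(26) + s5(27) → 53
36 + 47 → 83
53 + 83 → 136
Total encoded bits = sum of merged weights = 20 + 36 + 47 + 53 + 83 + 136 = 375.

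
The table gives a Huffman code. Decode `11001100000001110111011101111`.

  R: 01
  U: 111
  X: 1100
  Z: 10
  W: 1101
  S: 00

XXSSRWWWU

Read left to right; each codeword is recognised as soon as it completes (prefix code):
  1100→X | 1100→X | 00→S | 00→S | 01→R | 1101→W | 1101→W | 1101→W | 111→U
Decoded message: XXSSRWWWU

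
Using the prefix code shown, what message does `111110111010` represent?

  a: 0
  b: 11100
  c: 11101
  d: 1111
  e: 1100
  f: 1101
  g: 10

dgca

Read left to right; each codeword is recognised as soon as it completes (prefix code):
  1111→d | 10→g | 11101→c | 0→a
Decoded message: dgca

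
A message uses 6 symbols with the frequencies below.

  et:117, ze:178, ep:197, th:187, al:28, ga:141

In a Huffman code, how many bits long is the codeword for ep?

Huffman merges, smallest pair first:
merge al(28) and et(117): 145
merge ga(141) and 145: 286
merge ze(178) and th(187): 365
merge ep(197) and 286: 483
merge 365 and 483: 848
The subtree containing ep is merged 2 times, so code length = 2.

2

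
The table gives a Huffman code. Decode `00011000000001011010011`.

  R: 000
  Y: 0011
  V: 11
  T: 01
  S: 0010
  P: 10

RVRRSVTY

Read left to right; each codeword is recognised as soon as it completes (prefix code):
  000→R | 11→V | 000→R | 000→R | 0010→S | 11→V | 01→T | 0011→Y
Decoded message: RVRRSVTY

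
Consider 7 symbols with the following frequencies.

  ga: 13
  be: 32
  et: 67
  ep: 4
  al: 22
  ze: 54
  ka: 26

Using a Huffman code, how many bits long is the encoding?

Greedily combine the two least-frequent nodes:
combine ep(4), ga(13) → 17
combine 17, al(22) → 39
combine ka(26), be(32) → 58
combine 39, ze(54) → 93
combine 58, et(67) → 125
combine 93, 125 → 218
The encoded length is the sum of every internal node's weight: 17 + 39 + 58 + 93 + 125 + 218 = 550 bits.

550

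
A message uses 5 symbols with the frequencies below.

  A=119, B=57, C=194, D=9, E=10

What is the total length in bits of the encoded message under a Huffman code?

679

Build the Huffman tree bottom-up:
combine D(9), E(10) → 19
combine 19, B(57) → 76
combine 76, A(119) → 195
combine C(194), 195 → 389
Each symbol's bit-cost is frequency × depth; summing gives 679 bits (equivalently 19 + 76 + 195 + 389).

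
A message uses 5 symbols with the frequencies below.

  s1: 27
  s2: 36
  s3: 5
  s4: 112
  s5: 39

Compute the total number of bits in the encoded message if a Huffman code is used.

426

Greedily combine the two least-frequent nodes:
s3(5) + s1(27) → 32
32 + s2(36) → 68
s5(39) + 68 → 107
107 + s4(112) → 219
Total encoded bits = sum of merged weights = 32 + 68 + 107 + 219 = 426.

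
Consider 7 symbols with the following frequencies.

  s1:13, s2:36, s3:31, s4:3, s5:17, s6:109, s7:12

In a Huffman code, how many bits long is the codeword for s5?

3

Build the tree from the bottom:
combine s4(3), s7(12) → 15
combine s1(13), 15 → 28
combine s5(17), 28 → 45
combine s3(31), s2(36) → 67
combine 45, 67 → 112
combine s6(109), 112 → 221
The subtree containing s5 is merged 3 times, so code length = 3.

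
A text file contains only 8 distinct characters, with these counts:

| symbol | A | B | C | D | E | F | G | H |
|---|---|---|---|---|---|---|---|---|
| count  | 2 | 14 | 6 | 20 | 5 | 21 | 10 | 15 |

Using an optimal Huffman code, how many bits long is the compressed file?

258

Merge the two smallest weights repeatedly:
combine A(2), E(5) → 7
combine C(6), 7 → 13
combine G(10), 13 → 23
combine B(14), H(15) → 29
combine D(20), F(21) → 41
combine 23, 29 → 52
combine 41, 52 → 93
The encoded length is the sum of every internal node's weight: 7 + 13 + 23 + 29 + 41 + 52 + 93 = 258 bits.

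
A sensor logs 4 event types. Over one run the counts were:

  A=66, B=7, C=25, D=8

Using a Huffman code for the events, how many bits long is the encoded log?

Build the Huffman tree bottom-up:
combine B(7), D(8) → 15
combine 15, C(25) → 40
combine 40, A(66) → 106
Total encoded bits = sum of merged weights = 15 + 40 + 106 = 161.

161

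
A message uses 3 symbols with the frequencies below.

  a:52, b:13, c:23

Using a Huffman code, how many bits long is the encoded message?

Greedily combine the two least-frequent nodes:
merge b(13) and c(23): 36
merge 36 and a(52): 88
The encoded length is the sum of every internal node's weight: 36 + 88 = 124 bits.

124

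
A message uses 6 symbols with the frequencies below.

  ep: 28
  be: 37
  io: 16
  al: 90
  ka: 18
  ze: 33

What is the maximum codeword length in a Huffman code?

Merge the two lowest-weight nodes at each step:
io(16) + ka(18) → 34
ep(28) + ze(33) → 61
34 + be(37) → 71
61 + 71 → 132
al(90) + 132 → 222
The rarest symbols sit at the bottom; the longest codeword is 4 bits.

4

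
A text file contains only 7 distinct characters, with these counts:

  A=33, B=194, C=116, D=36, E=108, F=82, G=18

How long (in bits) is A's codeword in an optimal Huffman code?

Huffman merges, smallest pair first:
G(18) + A(33) → 51
D(36) + 51 → 87
F(82) + 87 → 169
E(108) + C(116) → 224
169 + B(194) → 363
224 + 363 → 587
The subtree containing A is merged 5 times, so code length = 5.

5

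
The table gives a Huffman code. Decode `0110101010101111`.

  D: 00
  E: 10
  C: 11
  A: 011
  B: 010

ABEEECC

Read left to right; each codeword is recognised as soon as it completes (prefix code):
  011→A | 010→B | 10→E | 10→E | 10→E | 11→C | 11→C
Decoded message: ABEEECC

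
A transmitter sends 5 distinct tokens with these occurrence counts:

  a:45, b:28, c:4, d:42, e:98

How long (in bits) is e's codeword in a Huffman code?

1

Build the tree from the bottom:
merge c(4) and b(28): 32
merge 32 and d(42): 74
merge a(45) and 74: 119
merge e(98) and 119: 217
e is merged only at the final step, so code length = 1.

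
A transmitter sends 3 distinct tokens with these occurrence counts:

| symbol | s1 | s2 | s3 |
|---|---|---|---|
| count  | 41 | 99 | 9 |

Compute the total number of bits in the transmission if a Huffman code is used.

Build the Huffman tree bottom-up:
s3(9) + s1(41) → 50
50 + s2(99) → 149
Total encoded bits = sum of merged weights = 50 + 149 = 199.

199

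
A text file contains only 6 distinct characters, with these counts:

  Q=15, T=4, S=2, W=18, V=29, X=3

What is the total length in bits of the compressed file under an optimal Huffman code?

151

Build the Huffman tree bottom-up:
S(2) + X(3) → 5
T(4) + 5 → 9
9 + Q(15) → 24
W(18) + 24 → 42
V(29) + 42 → 71
The encoded length is the sum of every internal node's weight: 5 + 9 + 24 + 42 + 71 = 151 bits.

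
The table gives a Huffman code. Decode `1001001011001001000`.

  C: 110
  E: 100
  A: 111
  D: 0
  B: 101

Read left to right; each codeword is recognised as soon as it completes (prefix code):
  100→E | 100→E | 101→B | 100→E | 100→E | 100→E | 0→D
Decoded message: EEBEEED

EEBEEED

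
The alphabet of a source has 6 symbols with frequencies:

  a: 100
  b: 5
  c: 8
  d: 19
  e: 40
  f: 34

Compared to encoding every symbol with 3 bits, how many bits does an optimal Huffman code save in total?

195

Fixed-length: 3 bits × 206 symbols = 618 bits.
Huffman merges:
b(5) + c(8) → 13
13 + d(19) → 32
32 + f(34) → 66
e(40) + 66 → 106
a(100) + 106 → 206
Huffman total = 13 + 32 + 66 + 106 + 206 = 423 bits.
Saving = 618 − 423 = 195 bits.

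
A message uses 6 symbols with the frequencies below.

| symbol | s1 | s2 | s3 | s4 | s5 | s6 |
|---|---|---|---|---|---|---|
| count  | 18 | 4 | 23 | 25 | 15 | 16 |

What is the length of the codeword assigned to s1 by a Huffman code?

Huffman merges, smallest pair first:
merge s2(4) and s5(15): 19
merge s6(16) and s1(18): 34
merge 19 and s3(23): 42
merge s4(25) and 34: 59
merge 42 and 59: 101
The subtree containing s1 is merged 3 times, so code length = 3.

3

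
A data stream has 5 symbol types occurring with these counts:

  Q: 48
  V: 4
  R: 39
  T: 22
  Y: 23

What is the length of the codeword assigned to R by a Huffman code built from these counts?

Build the tree from the bottom:
combine V(4), T(22) → 26
combine Y(23), 26 → 49
combine R(39), Q(48) → 87
combine 49, 87 → 136
R's leaf is at depth 2, giving a 2-bit codeword.

2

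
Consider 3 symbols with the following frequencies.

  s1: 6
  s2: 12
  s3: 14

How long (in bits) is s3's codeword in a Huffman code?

1

Repeatedly merge the two smallest:
s1(6) + s2(12) → 18
s3(14) + 18 → 32
s3 is merged only at the final step, so code length = 1.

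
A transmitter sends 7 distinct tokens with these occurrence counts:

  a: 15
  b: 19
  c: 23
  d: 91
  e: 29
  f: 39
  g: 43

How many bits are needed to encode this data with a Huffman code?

Merge the two smallest weights repeatedly:
combine a(15), b(19) → 34
combine c(23), e(29) → 52
combine 34, f(39) → 73
combine g(43), 52 → 95
combine 73, d(91) → 164
combine 95, 164 → 259
Total encoded bits = sum of merged weights = 34 + 52 + 73 + 95 + 164 + 259 = 677.

677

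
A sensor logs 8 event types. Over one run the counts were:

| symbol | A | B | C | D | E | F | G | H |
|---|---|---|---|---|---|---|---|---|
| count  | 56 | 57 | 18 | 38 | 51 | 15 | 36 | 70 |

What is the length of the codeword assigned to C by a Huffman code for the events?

Huffman merges, smallest pair first:
F(15) + C(18) → 33
33 + G(36) → 69
D(38) + E(51) → 89
A(56) + B(57) → 113
69 + H(70) → 139
89 + 113 → 202
139 + 202 → 341
C's leaf is at depth 4, giving a 4-bit codeword.

4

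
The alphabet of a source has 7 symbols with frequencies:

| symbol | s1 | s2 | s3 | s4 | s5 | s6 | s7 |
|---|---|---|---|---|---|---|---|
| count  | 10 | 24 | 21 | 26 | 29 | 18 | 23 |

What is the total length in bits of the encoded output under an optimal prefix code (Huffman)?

Build the Huffman tree bottom-up:
s1(10) + s6(18) → 28
s3(21) + s7(23) → 44
s2(24) + s4(26) → 50
28 + s5(29) → 57
44 + 50 → 94
57 + 94 → 151
Total encoded bits = sum of merged weights = 28 + 44 + 50 + 57 + 94 + 151 = 424.

424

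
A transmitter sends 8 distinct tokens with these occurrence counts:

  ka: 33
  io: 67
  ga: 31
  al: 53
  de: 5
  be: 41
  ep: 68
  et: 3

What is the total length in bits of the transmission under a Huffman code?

Build the Huffman tree bottom-up:
merge et(3) and de(5): 8
merge 8 and ga(31): 39
merge ka(33) and 39: 72
merge be(41) and al(53): 94
merge io(67) and ep(68): 135
merge 72 and 94: 166
merge 135 and 166: 301
Total encoded bits = sum of merged weights = 8 + 39 + 72 + 94 + 135 + 166 + 301 = 815.

815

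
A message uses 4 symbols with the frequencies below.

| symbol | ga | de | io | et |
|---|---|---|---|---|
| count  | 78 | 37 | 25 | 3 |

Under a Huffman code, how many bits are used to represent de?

2

Build the tree from the bottom:
et(3) + io(25) → 28
28 + de(37) → 65
65 + ga(78) → 143
de sits 2 levels below the root, so its codeword is 2 bits.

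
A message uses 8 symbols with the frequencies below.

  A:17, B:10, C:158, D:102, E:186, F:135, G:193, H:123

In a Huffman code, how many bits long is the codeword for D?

4

Huffman merges, smallest pair first:
B(10) + A(17) → 27
27 + D(102) → 129
H(123) + 129 → 252
F(135) + C(158) → 293
E(186) + G(193) → 379
252 + 293 → 545
379 + 545 → 924
D's leaf is at depth 4, giving a 4-bit codeword.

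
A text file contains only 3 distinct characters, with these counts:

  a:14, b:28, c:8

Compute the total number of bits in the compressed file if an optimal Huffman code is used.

Merge the two smallest weights repeatedly:
c(8) + a(14) → 22
22 + b(28) → 50
The encoded length is the sum of every internal node's weight: 22 + 50 = 72 bits.

72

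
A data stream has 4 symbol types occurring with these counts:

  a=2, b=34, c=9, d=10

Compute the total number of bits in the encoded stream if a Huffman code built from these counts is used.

87

Build the Huffman tree bottom-up:
merge a(2) and c(9): 11
merge d(10) and 11: 21
merge 21 and b(34): 55
Each symbol's bit-cost is frequency × depth; summing gives 87 bits (equivalently 11 + 21 + 55).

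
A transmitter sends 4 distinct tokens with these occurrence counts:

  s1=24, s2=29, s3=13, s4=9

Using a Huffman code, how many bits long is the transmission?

Build the Huffman tree bottom-up:
merge s4(9) and s3(13): 22
merge 22 and s1(24): 46
merge s2(29) and 46: 75
The encoded length is the sum of every internal node's weight: 22 + 46 + 75 = 143 bits.

143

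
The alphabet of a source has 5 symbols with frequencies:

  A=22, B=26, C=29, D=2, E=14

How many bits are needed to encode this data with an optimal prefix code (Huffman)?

Build the Huffman tree bottom-up:
merge D(2) and E(14): 16
merge 16 and A(22): 38
merge B(26) and C(29): 55
merge 38 and 55: 93
The encoded length is the sum of every internal node's weight: 16 + 38 + 55 + 93 = 202 bits.

202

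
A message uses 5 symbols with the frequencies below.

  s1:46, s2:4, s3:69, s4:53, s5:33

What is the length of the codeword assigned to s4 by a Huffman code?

Huffman merges, smallest pair first:
s2(4) + s5(33) → 37
37 + s1(46) → 83
s4(53) + s3(69) → 122
83 + 122 → 205
s4 sits 2 levels below the root, so its codeword is 2 bits.

2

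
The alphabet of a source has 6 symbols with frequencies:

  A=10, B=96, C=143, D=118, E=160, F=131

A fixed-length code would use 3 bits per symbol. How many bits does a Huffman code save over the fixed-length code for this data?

Fixed-length: 3 bits × 658 symbols = 1974 bits.
Huffman merges:
combine A(10), B(96) → 106
combine 106, D(118) → 224
combine F(131), C(143) → 274
combine E(160), 224 → 384
combine 274, 384 → 658
Huffman total = 106 + 224 + 274 + 384 + 658 = 1646 bits.
Saving = 1974 − 1646 = 328 bits.

328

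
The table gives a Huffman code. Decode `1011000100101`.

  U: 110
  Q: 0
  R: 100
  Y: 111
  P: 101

PRQRP

Read left to right; each codeword is recognised as soon as it completes (prefix code):
  101→P | 100→R | 0→Q | 100→R | 101→P
Decoded message: PRQRP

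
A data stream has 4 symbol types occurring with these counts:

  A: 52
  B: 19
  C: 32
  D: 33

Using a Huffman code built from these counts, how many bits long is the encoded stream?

Build the Huffman tree bottom-up:
combine B(19), C(32) → 51
combine D(33), 51 → 84
combine A(52), 84 → 136
The encoded length is the sum of every internal node's weight: 51 + 84 + 136 = 271 bits.

271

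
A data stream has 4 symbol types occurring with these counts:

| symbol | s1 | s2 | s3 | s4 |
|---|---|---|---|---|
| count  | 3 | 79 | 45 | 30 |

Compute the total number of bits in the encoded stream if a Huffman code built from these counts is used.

Greedily combine the two least-frequent nodes:
merge s1(3) and s4(30): 33
merge 33 and s3(45): 78
merge 78 and s2(79): 157
The encoded length is the sum of every internal node's weight: 33 + 78 + 157 = 268 bits.

268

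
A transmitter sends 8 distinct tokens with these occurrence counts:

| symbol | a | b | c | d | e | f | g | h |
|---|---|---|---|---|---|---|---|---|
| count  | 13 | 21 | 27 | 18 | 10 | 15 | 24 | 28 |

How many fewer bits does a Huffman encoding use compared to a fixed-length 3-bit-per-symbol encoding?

5

Fixed-length: 3 bits × 156 symbols = 468 bits.
Huffman merges:
merge e(10) and a(13): 23
merge f(15) and d(18): 33
merge b(21) and 23: 44
merge g(24) and c(27): 51
merge h(28) and 33: 61
merge 44 and 51: 95
merge 61 and 95: 156
Huffman total = 23 + 33 + 44 + 51 + 61 + 95 + 156 = 463 bits.
Saving = 468 − 463 = 5 bits.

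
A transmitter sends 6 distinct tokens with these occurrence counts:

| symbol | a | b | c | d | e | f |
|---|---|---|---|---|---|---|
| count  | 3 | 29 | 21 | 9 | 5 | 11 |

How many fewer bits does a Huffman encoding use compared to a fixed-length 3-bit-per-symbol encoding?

Fixed-length: 3 bits × 78 symbols = 234 bits.
Huffman merges:
merge a(3) and e(5): 8
merge 8 and d(9): 17
merge f(11) and 17: 28
merge c(21) and 28: 49
merge b(29) and 49: 78
Huffman total = 8 + 17 + 28 + 49 + 78 = 180 bits.
Saving = 234 − 180 = 54 bits.

54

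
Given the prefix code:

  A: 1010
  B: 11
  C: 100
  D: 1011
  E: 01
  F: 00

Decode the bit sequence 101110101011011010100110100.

DADEACBEF

Read left to right; each codeword is recognised as soon as it completes (prefix code):
  1011→D | 1010→A | 1011→D | 01→E | 1010→A | 100→C | 11→B | 01→E | 00→F
Decoded message: DADEACBEF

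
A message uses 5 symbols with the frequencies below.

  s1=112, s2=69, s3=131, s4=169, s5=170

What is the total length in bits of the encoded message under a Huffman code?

Build the Huffman tree bottom-up:
merge s2(69) and s1(112): 181
merge s3(131) and s4(169): 300
merge s5(170) and 181: 351
merge 300 and 351: 651
The encoded length is the sum of every internal node's weight: 181 + 300 + 351 + 651 = 1483 bits.

1483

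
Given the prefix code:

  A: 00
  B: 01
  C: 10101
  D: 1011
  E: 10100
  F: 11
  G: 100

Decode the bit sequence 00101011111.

Read left to right; each codeword is recognised as soon as it completes (prefix code):
  00→A | 10101→C | 11→F | 11→F
Decoded message: ACFF

ACFF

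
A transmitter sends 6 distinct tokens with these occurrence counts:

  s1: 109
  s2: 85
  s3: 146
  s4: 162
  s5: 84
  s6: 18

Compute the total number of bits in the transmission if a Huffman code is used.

Merge the two smallest weights repeatedly:
combine s6(18), s5(84) → 102
combine s2(85), 102 → 187
combine s1(109), s3(146) → 255
combine s4(162), 187 → 349
combine 255, 349 → 604
The encoded length is the sum of every internal node's weight: 102 + 187 + 255 + 349 + 604 = 1497 bits.

1497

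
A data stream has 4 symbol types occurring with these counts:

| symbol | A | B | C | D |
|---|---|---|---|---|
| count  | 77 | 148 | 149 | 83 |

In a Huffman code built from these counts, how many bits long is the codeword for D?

Huffman merges, smallest pair first:
combine A(77), D(83) → 160
combine B(148), C(149) → 297
combine 160, 297 → 457
D's leaf is at depth 2, giving a 2-bit codeword.

2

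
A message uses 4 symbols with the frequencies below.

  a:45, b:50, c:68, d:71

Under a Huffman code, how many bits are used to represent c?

2

Huffman merges, smallest pair first:
combine a(45), b(50) → 95
combine c(68), d(71) → 139
combine 95, 139 → 234
c's leaf is at depth 2, giving a 2-bit codeword.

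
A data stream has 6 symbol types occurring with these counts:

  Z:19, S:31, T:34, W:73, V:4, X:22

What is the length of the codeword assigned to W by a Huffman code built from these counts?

Build the tree from the bottom:
merge V(4) and Z(19): 23
merge X(22) and 23: 45
merge S(31) and T(34): 65
merge 45 and 65: 110
merge W(73) and 110: 183
W is merged only at the final step, so code length = 1.

1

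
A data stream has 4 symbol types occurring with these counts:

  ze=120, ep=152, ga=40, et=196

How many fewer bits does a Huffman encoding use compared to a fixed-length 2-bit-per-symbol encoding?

36

Fixed-length: 2 bits × 508 symbols = 1016 bits.
Huffman merges:
merge ga(40) and ze(120): 160
merge ep(152) and 160: 312
merge et(196) and 312: 508
Huffman total = 160 + 312 + 508 = 980 bits.
Saving = 1016 − 980 = 36 bits.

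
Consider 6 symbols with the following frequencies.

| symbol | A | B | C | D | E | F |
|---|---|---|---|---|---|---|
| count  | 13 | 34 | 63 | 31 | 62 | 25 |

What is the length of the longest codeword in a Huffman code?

3

Merge the two lowest-weight nodes at each step:
combine A(13), F(25) → 38
combine D(31), B(34) → 65
combine 38, E(62) → 100
combine C(63), 65 → 128
combine 100, 128 → 228
Maximum depth reached is 3.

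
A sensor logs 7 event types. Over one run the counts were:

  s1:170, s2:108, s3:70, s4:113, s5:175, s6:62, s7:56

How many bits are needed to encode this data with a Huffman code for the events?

Greedily combine the two least-frequent nodes:
combine s7(56), s6(62) → 118
combine s3(70), s2(108) → 178
combine s4(113), 118 → 231
combine s1(170), s5(175) → 345
combine 178, 231 → 409
combine 345, 409 → 754
Each symbol's bit-cost is frequency × depth; summing gives 2035 bits (equivalently 118 + 178 + 231 + 345 + 409 + 754).

2035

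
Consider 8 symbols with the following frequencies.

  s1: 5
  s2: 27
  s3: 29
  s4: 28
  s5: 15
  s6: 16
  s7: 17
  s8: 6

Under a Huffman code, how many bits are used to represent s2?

Repeatedly merge the two smallest:
merge s1(5) and s8(6): 11
merge 11 and s5(15): 26
merge s6(16) and s7(17): 33
merge 26 and s2(27): 53
merge s4(28) and s3(29): 57
merge 33 and 53: 86
merge 57 and 86: 143
s2's leaf is at depth 3, giving a 3-bit codeword.

3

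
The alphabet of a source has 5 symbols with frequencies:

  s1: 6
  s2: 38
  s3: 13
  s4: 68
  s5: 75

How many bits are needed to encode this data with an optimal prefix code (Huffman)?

401

Merge the two smallest weights repeatedly:
combine s1(6), s3(13) → 19
combine 19, s2(38) → 57
combine 57, s4(68) → 125
combine s5(75), 125 → 200
The encoded length is the sum of every internal node's weight: 19 + 57 + 125 + 200 = 401 bits.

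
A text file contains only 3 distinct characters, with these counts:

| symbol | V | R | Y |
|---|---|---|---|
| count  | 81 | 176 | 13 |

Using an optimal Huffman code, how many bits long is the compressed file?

364

Greedily combine the two least-frequent nodes:
combine Y(13), V(81) → 94
combine 94, R(176) → 270
Total encoded bits = sum of merged weights = 94 + 270 = 364.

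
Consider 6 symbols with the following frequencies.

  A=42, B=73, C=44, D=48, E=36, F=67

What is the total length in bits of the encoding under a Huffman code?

790

Greedily combine the two least-frequent nodes:
combine E(36), A(42) → 78
combine C(44), D(48) → 92
combine F(67), B(73) → 140
combine 78, 92 → 170
combine 140, 170 → 310
Total encoded bits = sum of merged weights = 78 + 92 + 140 + 170 + 310 = 790.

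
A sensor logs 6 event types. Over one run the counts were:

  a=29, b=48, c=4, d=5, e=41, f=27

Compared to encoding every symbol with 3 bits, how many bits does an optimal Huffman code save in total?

109

Fixed-length: 3 bits × 154 symbols = 462 bits.
Huffman merges:
combine c(4), d(5) → 9
combine 9, f(27) → 36
combine a(29), 36 → 65
combine e(41), b(48) → 89
combine 65, 89 → 154
Huffman total = 9 + 36 + 65 + 89 + 154 = 353 bits.
Saving = 462 − 353 = 109 bits.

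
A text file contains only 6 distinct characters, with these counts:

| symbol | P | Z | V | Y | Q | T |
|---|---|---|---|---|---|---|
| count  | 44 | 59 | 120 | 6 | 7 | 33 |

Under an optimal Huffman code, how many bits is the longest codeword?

5

Merge the two lowest-weight nodes at each step:
combine Y(6), Q(7) → 13
combine 13, T(33) → 46
combine P(44), 46 → 90
combine Z(59), 90 → 149
combine V(120), 149 → 269
The rarest symbols sit at the bottom; the longest codeword is 5 bits.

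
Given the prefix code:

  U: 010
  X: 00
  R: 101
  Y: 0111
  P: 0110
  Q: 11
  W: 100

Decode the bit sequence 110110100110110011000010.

QPWQPPXU

Read left to right; each codeword is recognised as soon as it completes (prefix code):
  11→Q | 0110→P | 100→W | 11→Q | 0110→P | 0110→P | 00→X | 010→U
Decoded message: QPWQPPXU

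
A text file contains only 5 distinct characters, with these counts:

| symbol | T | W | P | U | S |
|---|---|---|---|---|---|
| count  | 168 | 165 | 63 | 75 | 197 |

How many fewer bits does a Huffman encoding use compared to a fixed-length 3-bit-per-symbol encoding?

Fixed-length: 3 bits × 668 symbols = 2004 bits.
Huffman merges:
P(63) + U(75) → 138
138 + W(165) → 303
T(168) + S(197) → 365
303 + 365 → 668
Huffman total = 138 + 303 + 365 + 668 = 1474 bits.
Saving = 2004 − 1474 = 530 bits.

530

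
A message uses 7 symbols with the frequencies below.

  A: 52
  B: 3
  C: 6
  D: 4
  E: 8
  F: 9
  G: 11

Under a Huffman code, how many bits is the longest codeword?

Merge the two lowest-weight nodes at each step:
merge B(3) and D(4): 7
merge C(6) and 7: 13
merge E(8) and F(9): 17
merge G(11) and 13: 24
merge 17 and 24: 41
merge 41 and A(52): 93
Maximum depth reached is 5.

5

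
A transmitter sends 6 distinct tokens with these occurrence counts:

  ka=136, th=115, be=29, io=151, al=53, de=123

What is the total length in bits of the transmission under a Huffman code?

Build the Huffman tree bottom-up:
merge be(29) and al(53): 82
merge 82 and th(115): 197
merge de(123) and ka(136): 259
merge io(151) and 197: 348
merge 259 and 348: 607
The encoded length is the sum of every internal node's weight: 82 + 197 + 259 + 348 + 607 = 1493 bits.

1493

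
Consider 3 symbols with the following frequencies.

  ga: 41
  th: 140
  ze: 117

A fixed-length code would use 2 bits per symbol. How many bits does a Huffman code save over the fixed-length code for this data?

140

Fixed-length: 2 bits × 298 symbols = 596 bits.
Huffman merges:
combine ga(41), ze(117) → 158
combine th(140), 158 → 298
Huffman total = 158 + 298 = 456 bits.
Saving = 596 − 456 = 140 bits.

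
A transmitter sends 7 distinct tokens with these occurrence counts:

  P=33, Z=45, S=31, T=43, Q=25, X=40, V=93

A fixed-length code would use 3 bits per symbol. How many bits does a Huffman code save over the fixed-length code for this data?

Fixed-length: 3 bits × 310 symbols = 930 bits.
Huffman merges:
combine Q(25), S(31) → 56
combine P(33), X(40) → 73
combine T(43), Z(45) → 88
combine 56, 73 → 129
combine 88, V(93) → 181
combine 129, 181 → 310
Huffman total = 56 + 73 + 88 + 129 + 181 + 310 = 837 bits.
Saving = 930 − 837 = 93 bits.

93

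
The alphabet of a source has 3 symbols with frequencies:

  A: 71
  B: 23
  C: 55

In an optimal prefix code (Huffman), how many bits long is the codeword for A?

Build the tree from the bottom:
combine B(23), C(55) → 78
combine A(71), 78 → 149
A is merged only at the final step, so code length = 1.

1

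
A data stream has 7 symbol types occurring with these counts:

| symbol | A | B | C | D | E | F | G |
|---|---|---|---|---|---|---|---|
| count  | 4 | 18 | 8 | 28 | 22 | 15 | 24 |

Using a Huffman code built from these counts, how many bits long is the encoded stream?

Build the Huffman tree bottom-up:
A(4) + C(8) → 12
12 + F(15) → 27
B(18) + E(22) → 40
G(24) + 27 → 51
D(28) + 40 → 68
51 + 68 → 119
Each symbol's bit-cost is frequency × depth; summing gives 317 bits (equivalently 12 + 27 + 40 + 51 + 68 + 119).

317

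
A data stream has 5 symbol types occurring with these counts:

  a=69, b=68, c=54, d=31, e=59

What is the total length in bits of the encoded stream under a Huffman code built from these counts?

Merge the two smallest weights repeatedly:
d(31) + c(54) → 85
e(59) + b(68) → 127
a(69) + 85 → 154
127 + 154 → 281
Each symbol's bit-cost is frequency × depth; summing gives 647 bits (equivalently 85 + 127 + 154 + 281).

647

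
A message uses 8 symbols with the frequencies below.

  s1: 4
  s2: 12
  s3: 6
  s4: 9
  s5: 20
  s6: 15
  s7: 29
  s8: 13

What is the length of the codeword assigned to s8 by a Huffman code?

3

Huffman merges, smallest pair first:
combine s1(4), s3(6) → 10
combine s4(9), 10 → 19
combine s2(12), s8(13) → 25
combine s6(15), 19 → 34
combine s5(20), 25 → 45
combine s7(29), 34 → 63
combine 45, 63 → 108
s8's leaf is at depth 3, giving a 3-bit codeword.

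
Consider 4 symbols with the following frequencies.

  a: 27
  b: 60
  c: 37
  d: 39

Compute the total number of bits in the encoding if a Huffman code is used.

Greedily combine the two least-frequent nodes:
combine a(27), c(37) → 64
combine d(39), b(60) → 99
combine 64, 99 → 163
Each symbol's bit-cost is frequency × depth; summing gives 326 bits (equivalently 64 + 99 + 163).

326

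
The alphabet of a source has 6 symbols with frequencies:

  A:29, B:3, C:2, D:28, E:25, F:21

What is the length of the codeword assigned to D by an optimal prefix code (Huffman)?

Repeatedly merge the two smallest:
combine C(2), B(3) → 5
combine 5, F(21) → 26
combine E(25), 26 → 51
combine D(28), A(29) → 57
combine 51, 57 → 108
D's leaf is at depth 2, giving a 2-bit codeword.

2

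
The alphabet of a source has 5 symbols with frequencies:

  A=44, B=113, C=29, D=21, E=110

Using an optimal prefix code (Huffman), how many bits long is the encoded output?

665

Build the Huffman tree bottom-up:
merge D(21) and C(29): 50
merge A(44) and 50: 94
merge 94 and E(110): 204
merge B(113) and 204: 317
Each symbol's bit-cost is frequency × depth; summing gives 665 bits (equivalently 50 + 94 + 204 + 317).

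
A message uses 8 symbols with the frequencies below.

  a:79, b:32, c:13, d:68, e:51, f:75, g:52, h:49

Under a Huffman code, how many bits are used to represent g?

3

Repeatedly merge the two smallest:
combine c(13), b(32) → 45
combine 45, h(49) → 94
combine e(51), g(52) → 103
combine d(68), f(75) → 143
combine a(79), 94 → 173
combine 103, 143 → 246
combine 173, 246 → 419
g sits 3 levels below the root, so its codeword is 3 bits.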